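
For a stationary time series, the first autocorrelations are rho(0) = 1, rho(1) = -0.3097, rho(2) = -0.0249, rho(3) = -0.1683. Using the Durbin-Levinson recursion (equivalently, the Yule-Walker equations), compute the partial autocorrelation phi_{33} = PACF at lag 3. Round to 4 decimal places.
\phi_{33} = -0.2460

The PACF at lag k is phi_{kk}, the last component of the solution
to the Yule-Walker system G_k phi = r_k where
  (G_k)_{ij} = rho(|i - j|), (r_k)_i = rho(i), i,j = 1..k.
Equivalently, Durbin-Levinson gives phi_{kk} iteratively:
  phi_{11} = rho(1)
  phi_{kk} = [rho(k) - sum_{j=1..k-1} phi_{k-1,j} rho(k-j)]
            / [1 - sum_{j=1..k-1} phi_{k-1,j} rho(j)],
  phi_{k,j} = phi_{k-1,j} - phi_{kk} phi_{k-1,k-j},  j = 1..k-1.
Step k = 1:
  phi_11 = rho(1) = -0.3097.
Step k = 2:
  phi_22 = [rho(2) - phi_11 rho(1)] / [1 - phi_11 rho(1)] = [-0.0249 - (-0.3097)(-0.3097)] / [1 - (-0.3097)(-0.3097)]
         = -0.12081409 / 0.90408591 = -0.133631.
  Update: phi_21 = phi_11 - phi_22 phi_11 = -0.3097 - (-0.133631)(-0.3097) = -0.351086.
Step k = 3:
  phi_33 = [rho(3) - phi_21 rho(2) - phi_22 rho(1)] / [1 - phi_21 rho(1) - phi_22 rho(2)]
    numerator   = -0.1683 - (-0.351086)(-0.0249) - (-0.133631)(-0.3097) = -0.21842762
    denominator = 1 - (-0.351086)(-0.3097) - (-0.133631)(-0.0249) = 0.88794138
  phi_33 = -0.21842762 / 0.88794138 = -0.246.
Therefore phi_{33} = -0.2460.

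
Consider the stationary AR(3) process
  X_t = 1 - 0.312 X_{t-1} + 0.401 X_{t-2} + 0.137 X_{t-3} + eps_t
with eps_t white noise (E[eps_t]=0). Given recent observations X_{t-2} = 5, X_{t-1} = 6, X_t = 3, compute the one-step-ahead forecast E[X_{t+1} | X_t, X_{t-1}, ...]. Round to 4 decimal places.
E[X_{t+1} \mid \mathcal F_t] = 3.1550

For an AR(p) model X_t = c + sum_i phi_i X_{t-i} + eps_t, the
one-step-ahead conditional mean is
  E[X_{t+1} | X_t, ...] = c + sum_i phi_i X_{t+1-i}.
Substitute known values:
  E[X_{t+1} | ...] = 1 + (-0.312) * (3) + (0.401) * (6) + (0.137) * (5)
                   = 3.1550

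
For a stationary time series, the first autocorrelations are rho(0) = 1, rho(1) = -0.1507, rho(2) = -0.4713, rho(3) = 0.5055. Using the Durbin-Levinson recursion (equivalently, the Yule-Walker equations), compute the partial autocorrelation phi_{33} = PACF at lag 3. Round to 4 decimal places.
\phi_{33} = 0.4431

The PACF at lag k is phi_{kk}, the last component of the solution
to the Yule-Walker system G_k phi = r_k where
  (G_k)_{ij} = rho(|i - j|), (r_k)_i = rho(i), i,j = 1..k.
Equivalently, Durbin-Levinson gives phi_{kk} iteratively:
  phi_{11} = rho(1)
  phi_{kk} = [rho(k) - sum_{j=1..k-1} phi_{k-1,j} rho(k-j)]
            / [1 - sum_{j=1..k-1} phi_{k-1,j} rho(j)],
  phi_{k,j} = phi_{k-1,j} - phi_{kk} phi_{k-1,k-j},  j = 1..k-1.
Step k = 1:
  phi_11 = rho(1) = -0.1507.
Step k = 2:
  phi_22 = [rho(2) - phi_11 rho(1)] / [1 - phi_11 rho(1)] = [-0.4713 - (-0.1507)(-0.1507)] / [1 - (-0.1507)(-0.1507)]
         = -0.49401049 / 0.97728951 = -0.50549.
  Update: phi_21 = phi_11 - phi_22 phi_11 = -0.1507 - (-0.50549)(-0.1507) = -0.226877.
Step k = 3:
  phi_33 = [rho(3) - phi_21 rho(2) - phi_22 rho(1)] / [1 - phi_21 rho(1) - phi_22 rho(2)]
    numerator   = 0.5055 - (-0.226877)(-0.4713) - (-0.50549)(-0.1507) = 0.32239527
    denominator = 1 - (-0.226877)(-0.1507) - (-0.50549)(-0.4713) = 0.72757194
  phi_33 = 0.32239527 / 0.72757194 = 0.4431.
Therefore phi_{33} = 0.4431.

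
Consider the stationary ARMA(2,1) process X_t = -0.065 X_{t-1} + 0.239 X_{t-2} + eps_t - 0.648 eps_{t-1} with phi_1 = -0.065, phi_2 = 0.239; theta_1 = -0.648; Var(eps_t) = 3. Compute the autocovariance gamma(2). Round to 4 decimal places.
\gamma(2) = 1.3658

Multiply the model equation by X_{t-k} and take expectations. With theta_0 = psi_0 = 1 and psi_j the MA(infinity) weights, this gives
  gamma(k) - sum_i phi_i gamma(k-i) = c_k,
  c_k = sigma^2 * sum_{j=k..q} theta_j psi_{j-k}   (c_k = 0 for k > q),
using gamma(-m) = gamma(m).
psi-weights needed (psi_j = theta_j + sum_i phi_i psi_{j-i}):
  psi_1 = theta_1 + phi_1 = -0.648 + (-0.065) = -0.713
Right-hand sides:
  c_0 = sigma^2 (1 + theta_1 psi_1) = 3 * (1 + (-0.648)(-0.713)) = 3 * 1.462024 = 4.386072
  c_1 = sigma^2 theta_1 = 3 * (-0.648) = -1.944
  c_2 = 0
Equations for k = 0, 1, 2 (AR order 2, c_2 = 0):
  (E0) gamma(0) = phi_1 gamma(1) + phi_2 gamma(2) + c_0
  (E1) gamma(1) = phi_1 gamma(0) + phi_2 gamma(1) + c_1
  (E2) gamma(2) = phi_1 gamma(1) + phi_2 gamma(0)
From (E1): gamma(1) = A gamma(0) + B with
  A = phi_1 / (1 - phi_2) = -0.065 / 0.761 = -0.085414,   B = c_1 / (1 - phi_2) = -1.944 / 0.761 = -2.554534.
Insert (E2) into (E0): gamma(0) (1 - phi_2^2) = phi_1 (1 + phi_2) gamma(1) + c_0.
  phi_1 (1 + phi_2) = (-0.065)(1.239) = -0.080535,   1 - phi_2^2 = 0.942879.
Replace gamma(1) by A gamma(0) + B and collect gamma(0):
  gamma(0) [0.942879 - (-0.080535)(-0.085414)] = (-0.080535)(-2.554534) + 4.386072
  gamma(0) * 0.936 = 4.591801
  gamma(0) = 4.591801 / 0.936 = 4.90577.
  gamma(1) = A gamma(0) + B = (-0.085414)(4.90577) + (-2.554534) = -2.973555.
  gamma(2) = phi_1 gamma(1) + phi_2 gamma(0) = (-0.065)(-2.973555) + (0.239)(4.90577) = 1.36576.
Therefore gamma(2) = 1.3658 (to 4 decimal places).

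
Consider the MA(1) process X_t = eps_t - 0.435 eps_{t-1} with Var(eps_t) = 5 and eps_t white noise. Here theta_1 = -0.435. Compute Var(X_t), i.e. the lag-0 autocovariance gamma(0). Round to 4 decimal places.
\gamma(0) = 5.9461

For an MA(q) process X_t = eps_t + sum_i theta_i eps_{t-i} with
Var(eps_t) = sigma^2, the variance is
  gamma(0) = sigma^2 * (1 + sum_i theta_i^2).
  sum_i theta_i^2 = (-0.435)^2 = 0.189225.
  gamma(0) = 5 * (1 + 0.189225) = 5 * 1.189225 = 5.946125, which rounds to 5.9461.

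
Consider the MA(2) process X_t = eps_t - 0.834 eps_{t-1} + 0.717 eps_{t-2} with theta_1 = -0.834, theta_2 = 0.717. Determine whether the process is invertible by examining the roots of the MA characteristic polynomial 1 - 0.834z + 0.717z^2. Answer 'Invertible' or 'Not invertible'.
\text{Invertible}

The MA(q) characteristic polynomial is P(z) = 1 - 0.834z + 0.717z^2.
Invertibility requires all roots to lie outside the unit circle, i.e. |z| > 1 for every root.
Set 1 + (-0.834) z + (0.717) z^2 = 0, i.e. a z^2 + b z + c = 0 with a = 0.717, b = -0.834, c = 1.
Discriminant D = b^2 - 4ac = (-0.834)^2 - 4*(0.717)*1 = 0.695556 - (2.868) = -2.172444.
D < 0, so the roots are the complex-conjugate pair z = (-b +/- i sqrt(-D)) / (2a) = 0.5816 +/- 1.0278i.
For a conjugate pair |z|^2 = z * conj(z) = (product of roots) = c/a = 1/(0.717) = 1.3947, so |z| = sqrt(1.3947) = 1.181 for both roots.
Moduli of all roots: 1.1810, 1.1810.
All moduli strictly greater than 1? Yes.
Verdict: Invertible.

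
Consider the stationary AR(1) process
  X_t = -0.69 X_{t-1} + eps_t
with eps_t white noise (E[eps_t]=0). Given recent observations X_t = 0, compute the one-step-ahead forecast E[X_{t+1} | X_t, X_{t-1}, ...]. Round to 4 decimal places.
E[X_{t+1} \mid \mathcal F_t] = 0.0000

For an AR(p) model X_t = c + sum_i phi_i X_{t-i} + eps_t, the
one-step-ahead conditional mean is
  E[X_{t+1} | X_t, ...] = c + sum_i phi_i X_{t+1-i}.
Substitute known values:
  E[X_{t+1} | ...] = (-0.69) * (0)
                   = 0.0000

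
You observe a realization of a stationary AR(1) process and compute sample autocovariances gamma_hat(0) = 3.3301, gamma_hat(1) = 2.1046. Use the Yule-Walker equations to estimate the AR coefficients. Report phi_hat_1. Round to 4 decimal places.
\hat\phi_{1} = 0.6320

The Yule-Walker equations for an AR(p) process read, in matrix form,
  Gamma_p phi = r_p,   with   (Gamma_p)_{ij} = gamma(|i - j|),
                       (r_p)_i = gamma(i),   i,j = 1..p.
Substitute the sample gammas (Toeplitz matrix and right-hand side of size 1):
  Gamma_p = [[3.3301]]
  r_p     = [2.1046]
With p = 1 this is the single equation gamma(0) phi_1 = gamma(1):
  phi_hat_1 = gamma(1) / gamma(0) = 2.1046 / 3.3301 = 0.6320.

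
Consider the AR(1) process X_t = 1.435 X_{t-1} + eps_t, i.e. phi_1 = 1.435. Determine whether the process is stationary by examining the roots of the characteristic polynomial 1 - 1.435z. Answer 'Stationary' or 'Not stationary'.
\text{Not stationary}

The AR(p) characteristic polynomial is P(z) = 1 - 1.435z.
Stationarity requires all roots to lie outside the unit circle, i.e. |z| > 1 for every root.
This is linear in z: 1 + (-1.435) z = 0  =>  z = -1/(-1.435) = 0.696864,  |z| = 0.696864.
Moduli of all roots: 0.6969.
All moduli strictly greater than 1? No.
Verdict: Not stationary.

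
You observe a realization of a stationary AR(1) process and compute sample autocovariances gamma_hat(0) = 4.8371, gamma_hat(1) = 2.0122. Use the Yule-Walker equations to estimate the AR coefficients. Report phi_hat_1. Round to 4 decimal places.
\hat\phi_{1} = 0.4160

The Yule-Walker equations for an AR(p) process read, in matrix form,
  Gamma_p phi = r_p,   with   (Gamma_p)_{ij} = gamma(|i - j|),
                       (r_p)_i = gamma(i),   i,j = 1..p.
Substitute the sample gammas (Toeplitz matrix and right-hand side of size 1):
  Gamma_p = [[4.8371]]
  r_p     = [2.0122]
With p = 1 this is the single equation gamma(0) phi_1 = gamma(1):
  phi_hat_1 = gamma(1) / gamma(0) = 2.0122 / 4.8371 = 0.4160.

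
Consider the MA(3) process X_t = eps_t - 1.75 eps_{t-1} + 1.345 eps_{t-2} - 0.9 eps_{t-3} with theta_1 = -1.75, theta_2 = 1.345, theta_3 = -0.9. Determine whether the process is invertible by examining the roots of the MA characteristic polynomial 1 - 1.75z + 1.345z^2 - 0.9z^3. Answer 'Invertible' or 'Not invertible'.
\text{Not invertible}

The MA(q) characteristic polynomial is P(z) = 1 - 1.75z + 1.345z^2 - 0.9z^3.
Invertibility requires all roots to lie outside the unit circle, i.e. |z| > 1 for every root.
Degree 3: look for a simple real root z0 first, then factor out (1 - z/z0) and solve the remaining quadratic.
Testing z0 = 0.8: P(0.8) = 1 + (-1.75)(0.8) + (1.345)(0.8)^2 + (-0.9)(0.8)^3
  = 1 + (-1.4) + (0.8608) + (-0.4608) = 0.  So z_0 = 0.8 is a root, |z_0| = 0.8.
Divide out the factor (1 - 1.25 z) = (1 - z/z0) (since 1/z0 = 1.25):
  P(z) = (1 - 1.25 z)(1 + (-0.5) z + (0.72) z^2)
  [check: z-coef -0.5 - (1.25) = -1.75; z^2-coef 0.72 - (1.25)(-0.5) = 1.345; z^3-coef -(1.25)(0.72) = -0.9.]
Remaining roots from the quadratic factor 1 + (-0.5) z + (0.72) z^2:
  Set 1 + (-0.5) z + (0.72) z^2 = 0, i.e. a z^2 + b z + c = 0 with a = 0.72, b = -0.5, c = 1.
  Discriminant D = b^2 - 4ac = (-0.5)^2 - 4*(0.72)*1 = 0.25 - (2.88) = -2.63.
  D < 0, so the roots are the complex-conjugate pair z = (-b +/- i sqrt(-D)) / (2a) = 0.3472 +/- 1.1262i.
  For a conjugate pair |z|^2 = z * conj(z) = (product of roots) = c/a = 1/(0.72) = 1.388889, so |z| = sqrt(1.388889) = 1.1785 for both roots.
Moduli of all roots: 0.8000, 1.1785, 1.1785.
All moduli strictly greater than 1? No.
Verdict: Not invertible.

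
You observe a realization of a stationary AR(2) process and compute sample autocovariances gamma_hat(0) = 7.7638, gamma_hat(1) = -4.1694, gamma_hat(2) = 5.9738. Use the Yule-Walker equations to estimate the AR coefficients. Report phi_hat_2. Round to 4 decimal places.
\hat\phi_{2} = 0.6760

The Yule-Walker equations for an AR(p) process read, in matrix form,
  Gamma_p phi = r_p,   with   (Gamma_p)_{ij} = gamma(|i - j|),
                       (r_p)_i = gamma(i),   i,j = 1..p.
Substitute the sample gammas (Toeplitz matrix and right-hand side of size 2):
  Gamma_p = [[7.7638, -4.1694], [-4.1694, 7.7638]]
  r_p     = [-4.1694, 5.9738]
Written out:
  7.7638 phi_1 - 4.1694 phi_2 = -4.1694
  -4.1694 phi_1 + 7.7638 phi_2 = 5.9738
Solve by Cramer's rule:
  det = gamma(0)^2 - gamma(1)^2 = (7.7638)^2 - (-4.1694)^2 = 60.27659044 - 17.38389636 = 42.89269408
  phi_hat_1 = [gamma(1) gamma(0) - gamma(1) gamma(2)] / det = [(-4.1694)(7.7638) - (-4.1694)(5.9738)] / 42.89269408 = -7.463226 / 42.89269408 = -0.174
  phi_hat_2 = [gamma(0) gamma(2) - gamma(1)^2] / det = [(7.7638)(5.9738) - (-4.1694)^2] / 42.89269408 = 28.99549208 / 42.89269408 = 0.676
So phi_hat = [-0.1740, 0.6760].
Therefore phi_hat_2 = 0.6760.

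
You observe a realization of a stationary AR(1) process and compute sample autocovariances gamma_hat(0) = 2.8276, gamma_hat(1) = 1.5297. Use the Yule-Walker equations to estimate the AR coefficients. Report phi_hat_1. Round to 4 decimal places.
\hat\phi_{1} = 0.5410

The Yule-Walker equations for an AR(p) process read, in matrix form,
  Gamma_p phi = r_p,   with   (Gamma_p)_{ij} = gamma(|i - j|),
                       (r_p)_i = gamma(i),   i,j = 1..p.
Substitute the sample gammas (Toeplitz matrix and right-hand side of size 1):
  Gamma_p = [[2.8276]]
  r_p     = [1.5297]
With p = 1 this is the single equation gamma(0) phi_1 = gamma(1):
  phi_hat_1 = gamma(1) / gamma(0) = 1.5297 / 2.8276 = 0.5410.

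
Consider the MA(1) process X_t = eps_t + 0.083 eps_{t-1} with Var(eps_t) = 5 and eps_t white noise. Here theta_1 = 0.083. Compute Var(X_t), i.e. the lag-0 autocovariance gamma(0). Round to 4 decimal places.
\gamma(0) = 5.0344

For an MA(q) process X_t = eps_t + sum_i theta_i eps_{t-i} with
Var(eps_t) = sigma^2, the variance is
  gamma(0) = sigma^2 * (1 + sum_i theta_i^2).
  sum_i theta_i^2 = (0.083)^2 = 0.006889.
  gamma(0) = 5 * (1 + 0.006889) = 5 * 1.006889 = 5.034445, which rounds to 5.0344.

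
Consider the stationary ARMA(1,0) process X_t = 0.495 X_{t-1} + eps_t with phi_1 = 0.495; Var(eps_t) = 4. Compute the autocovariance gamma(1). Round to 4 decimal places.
\gamma(1) = 2.6226

Multiply the model equation by X_{t-k} and take expectations. With theta_0 = psi_0 = 1 and psi_j the MA(infinity) weights, this gives
  gamma(k) - sum_i phi_i gamma(k-i) = c_k,
  c_k = sigma^2 * sum_{j=k..q} theta_j psi_{j-k}   (c_k = 0 for k > q),
using gamma(-m) = gamma(m).
Pure AR (q = 0): c_0 = sigma^2 = 4, c_k = 0 for k >= 1.
Equations for k = 0 and k = 1 (AR order 1):
  gamma(0) = phi_1 gamma(1) + c_0
  gamma(1) = phi_1 gamma(0) + c_1
Substituting the second into the first: gamma(0) (1 - phi_1^2) = c_0 + phi_1 c_1, so
  gamma(0) = c_0 / (1 - phi_1^2) = 4 / (1 - (0.495)^2) = 4 / 0.754975 = 5.298189.
  gamma(1) = phi_1 gamma(0) = (0.495)(5.298189) = 2.622603.
Therefore gamma(1) = 2.6226 (to 4 decimal places).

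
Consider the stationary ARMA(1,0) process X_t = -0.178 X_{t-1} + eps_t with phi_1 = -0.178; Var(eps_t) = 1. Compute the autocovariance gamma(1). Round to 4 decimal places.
\gamma(1) = -0.1838

Multiply the model equation by X_{t-k} and take expectations. With theta_0 = psi_0 = 1 and psi_j the MA(infinity) weights, this gives
  gamma(k) - sum_i phi_i gamma(k-i) = c_k,
  c_k = sigma^2 * sum_{j=k..q} theta_j psi_{j-k}   (c_k = 0 for k > q),
using gamma(-m) = gamma(m).
Pure AR (q = 0): c_0 = sigma^2 = 1, c_k = 0 for k >= 1.
Equations for k = 0 and k = 1 (AR order 1):
  gamma(0) = phi_1 gamma(1) + c_0
  gamma(1) = phi_1 gamma(0) + c_1
Substituting the second into the first: gamma(0) (1 - phi_1^2) = c_0 + phi_1 c_1, so
  gamma(0) = c_0 / (1 - phi_1^2) = 1 / (1 - (-0.178)^2) = 1 / 0.968316 = 1.032721.
  gamma(1) = phi_1 gamma(0) = (-0.178)(1.032721) = -0.183824.
Therefore gamma(1) = -0.1838 (to 4 decimal places).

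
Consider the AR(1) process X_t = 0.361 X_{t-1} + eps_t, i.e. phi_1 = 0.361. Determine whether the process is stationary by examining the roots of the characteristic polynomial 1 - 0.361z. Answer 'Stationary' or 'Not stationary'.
\text{Stationary}

The AR(p) characteristic polynomial is P(z) = 1 - 0.361z.
Stationarity requires all roots to lie outside the unit circle, i.e. |z| > 1 for every root.
This is linear in z: 1 + (-0.361) z = 0  =>  z = -1/(-0.361) = 2.770083,  |z| = 2.770083.
Moduli of all roots: 2.7701.
All moduli strictly greater than 1? Yes.
Verdict: Stationary.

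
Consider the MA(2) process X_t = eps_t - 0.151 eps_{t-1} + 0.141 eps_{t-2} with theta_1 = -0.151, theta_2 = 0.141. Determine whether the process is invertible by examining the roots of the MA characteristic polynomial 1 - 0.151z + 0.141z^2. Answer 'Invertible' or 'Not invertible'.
\text{Invertible}

The MA(q) characteristic polynomial is P(z) = 1 - 0.151z + 0.141z^2.
Invertibility requires all roots to lie outside the unit circle, i.e. |z| > 1 for every root.
Set 1 + (-0.151) z + (0.141) z^2 = 0, i.e. a z^2 + b z + c = 0 with a = 0.141, b = -0.151, c = 1.
Discriminant D = b^2 - 4ac = (-0.151)^2 - 4*(0.141)*1 = 0.022801 - (0.564) = -0.541199.
D < 0, so the roots are the complex-conjugate pair z = (-b +/- i sqrt(-D)) / (2a) = 0.5355 +/- 2.6087i.
For a conjugate pair |z|^2 = z * conj(z) = (product of roots) = c/a = 1/(0.141) = 7.092199, so |z| = sqrt(7.092199) = 2.6631 for both roots.
Moduli of all roots: 2.6631, 2.6631.
All moduli strictly greater than 1? Yes.
Verdict: Invertible.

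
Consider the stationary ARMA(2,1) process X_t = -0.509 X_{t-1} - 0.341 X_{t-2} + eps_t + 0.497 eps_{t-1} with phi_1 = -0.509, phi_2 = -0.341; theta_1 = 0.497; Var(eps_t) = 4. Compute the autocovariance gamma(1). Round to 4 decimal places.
\gamma(1) = -0.2633

Multiply the model equation by X_{t-k} and take expectations. With theta_0 = psi_0 = 1 and psi_j the MA(infinity) weights, this gives
  gamma(k) - sum_i phi_i gamma(k-i) = c_k,
  c_k = sigma^2 * sum_{j=k..q} theta_j psi_{j-k}   (c_k = 0 for k > q),
using gamma(-m) = gamma(m).
psi-weights needed (psi_j = theta_j + sum_i phi_i psi_{j-i}):
  psi_1 = theta_1 + phi_1 = 0.497 + (-0.509) = -0.012
Right-hand sides:
  c_0 = sigma^2 (1 + theta_1 psi_1) = 4 * (1 + (0.497)(-0.012)) = 4 * 0.994036 = 3.976144
  c_1 = sigma^2 theta_1 = 4 * (0.497) = 1.988
  c_2 = 0
Equations for k = 0, 1, 2 (AR order 2, c_2 = 0):
  (E0) gamma(0) = phi_1 gamma(1) + phi_2 gamma(2) + c_0
  (E1) gamma(1) = phi_1 gamma(0) + phi_2 gamma(1) + c_1
  (E2) gamma(2) = phi_1 gamma(1) + phi_2 gamma(0)
From (E1): gamma(1) = A gamma(0) + B with
  A = phi_1 / (1 - phi_2) = -0.509 / 1.341 = -0.379567,   B = c_1 / (1 - phi_2) = 1.988 / 1.341 = 1.482476.
Insert (E2) into (E0): gamma(0) (1 - phi_2^2) = phi_1 (1 + phi_2) gamma(1) + c_0.
  phi_1 (1 + phi_2) = (-0.509)(0.659) = -0.335431,   1 - phi_2^2 = 0.883719.
Replace gamma(1) by A gamma(0) + B and collect gamma(0):
  gamma(0) [0.883719 - (-0.335431)(-0.379567)] = (-0.335431)(1.482476) + 3.976144
  gamma(0) * 0.7564 = 3.478876
  gamma(0) = 3.478876 / 0.7564 = 4.599252.
  gamma(1) = A gamma(0) + B = (-0.379567)(4.599252) + (1.482476) = -0.263251.
Therefore gamma(1) = -0.2633 (to 4 decimal places).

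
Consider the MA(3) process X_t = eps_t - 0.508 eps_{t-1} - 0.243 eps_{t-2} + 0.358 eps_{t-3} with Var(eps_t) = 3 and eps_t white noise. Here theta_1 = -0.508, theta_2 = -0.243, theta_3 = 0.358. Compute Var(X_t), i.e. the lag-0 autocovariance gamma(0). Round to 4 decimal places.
\gamma(0) = 4.3358

For an MA(q) process X_t = eps_t + sum_i theta_i eps_{t-i} with
Var(eps_t) = sigma^2, the variance is
  gamma(0) = sigma^2 * (1 + sum_i theta_i^2).
  sum_i theta_i^2 = (-0.508)^2 + (-0.243)^2 + (0.358)^2 = 0.258064 + 0.059049 + 0.128164 = 0.445277.
  gamma(0) = 3 * (1 + 0.445277) = 3 * 1.445277 = 4.335831, which rounds to 4.3358.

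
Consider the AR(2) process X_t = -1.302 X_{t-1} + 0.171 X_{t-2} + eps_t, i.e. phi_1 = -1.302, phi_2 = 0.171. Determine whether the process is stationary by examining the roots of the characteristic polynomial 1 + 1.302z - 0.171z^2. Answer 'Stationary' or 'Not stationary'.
\text{Not stationary}

The AR(p) characteristic polynomial is P(z) = 1 + 1.302z - 0.171z^2.
Stationarity requires all roots to lie outside the unit circle, i.e. |z| > 1 for every root.
Set 1 + (1.302) z + (-0.171) z^2 = 0, i.e. a z^2 + b z + c = 0 with a = -0.171, b = 1.302, c = 1.
Discriminant D = b^2 - 4ac = (1.302)^2 - 4*(-0.171)*1 = 1.695204 - (-0.684) = 2.379204.
D >= 0, so the roots are real: z = (-b +/- sqrt(D)) / (2a) = (-1.302 +/- 1.542467) / (-0.342).
  z_1 = (-1.302 + 1.542467) / (-0.342) = -0.7031,   |z_1| = 0.7031.
  z_2 = (-1.302 - 1.542467) / (-0.342) = 8.3172,   |z_2| = 8.3172.
Moduli of all roots: 0.7031, 8.3172.
All moduli strictly greater than 1? No.
Verdict: Not stationary.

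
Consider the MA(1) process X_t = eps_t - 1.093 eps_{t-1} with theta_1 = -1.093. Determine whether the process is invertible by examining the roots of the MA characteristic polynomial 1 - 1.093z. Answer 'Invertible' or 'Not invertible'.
\text{Not invertible}

The MA(q) characteristic polynomial is P(z) = 1 - 1.093z.
Invertibility requires all roots to lie outside the unit circle, i.e. |z| > 1 for every root.
This is linear in z: 1 + (-1.093) z = 0  =>  z = -1/(-1.093) = 0.914913,  |z| = 0.914913.
Moduli of all roots: 0.9149.
All moduli strictly greater than 1? No.
Verdict: Not invertible.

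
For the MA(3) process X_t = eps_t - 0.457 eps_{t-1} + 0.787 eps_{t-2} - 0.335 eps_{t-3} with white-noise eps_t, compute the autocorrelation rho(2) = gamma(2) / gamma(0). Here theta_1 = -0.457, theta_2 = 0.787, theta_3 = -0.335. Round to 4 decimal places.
\rho(2) = 0.4845

For an MA(q) process with theta_0 = 1, the autocovariance is
  gamma(k) = sigma^2 * sum_{i=0..q-k} theta_i * theta_{i+k},
and rho(k) = gamma(k) / gamma(0). Sigma^2 cancels.
  numerator   = (1)*(0.787) + (-0.457)*(-0.335) = 0.940095.
  denominator = (1)^2 + (-0.457)^2 + (0.787)^2 + (-0.335)^2 = 1.940443.
  rho(2) = 0.940095 / 1.940443 = 0.4845.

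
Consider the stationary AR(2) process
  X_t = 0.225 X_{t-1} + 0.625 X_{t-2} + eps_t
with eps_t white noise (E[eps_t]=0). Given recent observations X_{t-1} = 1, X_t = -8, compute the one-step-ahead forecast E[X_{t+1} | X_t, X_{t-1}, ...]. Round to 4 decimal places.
E[X_{t+1} \mid \mathcal F_t] = -1.1750

For an AR(p) model X_t = c + sum_i phi_i X_{t-i} + eps_t, the
one-step-ahead conditional mean is
  E[X_{t+1} | X_t, ...] = c + sum_i phi_i X_{t+1-i}.
Substitute known values:
  E[X_{t+1} | ...] = (0.225) * (-8) + (0.625) * (1)
                   = -1.1750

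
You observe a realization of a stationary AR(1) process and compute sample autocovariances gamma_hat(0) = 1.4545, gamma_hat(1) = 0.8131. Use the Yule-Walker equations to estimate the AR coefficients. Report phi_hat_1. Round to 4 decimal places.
\hat\phi_{1} = 0.5590

The Yule-Walker equations for an AR(p) process read, in matrix form,
  Gamma_p phi = r_p,   with   (Gamma_p)_{ij} = gamma(|i - j|),
                       (r_p)_i = gamma(i),   i,j = 1..p.
Substitute the sample gammas (Toeplitz matrix and right-hand side of size 1):
  Gamma_p = [[1.4545]]
  r_p     = [0.8131]
With p = 1 this is the single equation gamma(0) phi_1 = gamma(1):
  phi_hat_1 = gamma(1) / gamma(0) = 0.8131 / 1.4545 = 0.5590.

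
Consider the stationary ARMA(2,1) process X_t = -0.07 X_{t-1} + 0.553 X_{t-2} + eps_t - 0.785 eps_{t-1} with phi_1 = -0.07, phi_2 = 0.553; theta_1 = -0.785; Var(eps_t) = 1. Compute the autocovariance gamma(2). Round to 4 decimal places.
\gamma(2) = 1.6737

Multiply the model equation by X_{t-k} and take expectations. With theta_0 = psi_0 = 1 and psi_j the MA(infinity) weights, this gives
  gamma(k) - sum_i phi_i gamma(k-i) = c_k,
  c_k = sigma^2 * sum_{j=k..q} theta_j psi_{j-k}   (c_k = 0 for k > q),
using gamma(-m) = gamma(m).
psi-weights needed (psi_j = theta_j + sum_i phi_i psi_{j-i}):
  psi_1 = theta_1 + phi_1 = -0.785 + (-0.07) = -0.855
Right-hand sides:
  c_0 = sigma^2 (1 + theta_1 psi_1) = 1 * (1 + (-0.785)(-0.855)) = 1 * 1.671175 = 1.671175
  c_1 = sigma^2 theta_1 = 1 * (-0.785) = -0.785
  c_2 = 0
Equations for k = 0, 1, 2 (AR order 2, c_2 = 0):
  (E0) gamma(0) = phi_1 gamma(1) + phi_2 gamma(2) + c_0
  (E1) gamma(1) = phi_1 gamma(0) + phi_2 gamma(1) + c_1
  (E2) gamma(2) = phi_1 gamma(1) + phi_2 gamma(0)
From (E1): gamma(1) = A gamma(0) + B with
  A = phi_1 / (1 - phi_2) = -0.07 / 0.447 = -0.1566,   B = c_1 / (1 - phi_2) = -0.785 / 0.447 = -1.756152.
Insert (E2) into (E0): gamma(0) (1 - phi_2^2) = phi_1 (1 + phi_2) gamma(1) + c_0.
  phi_1 (1 + phi_2) = (-0.07)(1.553) = -0.10871,   1 - phi_2^2 = 0.694191.
Replace gamma(1) by A gamma(0) + B and collect gamma(0):
  gamma(0) [0.694191 - (-0.10871)(-0.1566)] = (-0.10871)(-1.756152) + 1.671175
  gamma(0) * 0.677167 = 1.862086
  gamma(0) = 1.862086 / 0.677167 = 2.749818.
  gamma(1) = A gamma(0) + B = (-0.1566)(2.749818) + (-1.756152) = -2.186772.
  gamma(2) = phi_1 gamma(1) + phi_2 gamma(0) = (-0.07)(-2.186772) + (0.553)(2.749818) = 1.673724.
Therefore gamma(2) = 1.6737 (to 4 decimal places).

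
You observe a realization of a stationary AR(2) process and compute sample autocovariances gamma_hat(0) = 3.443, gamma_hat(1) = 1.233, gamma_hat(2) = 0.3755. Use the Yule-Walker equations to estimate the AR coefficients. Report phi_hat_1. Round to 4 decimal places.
\hat\phi_{1} = 0.3660

The Yule-Walker equations for an AR(p) process read, in matrix form,
  Gamma_p phi = r_p,   with   (Gamma_p)_{ij} = gamma(|i - j|),
                       (r_p)_i = gamma(i),   i,j = 1..p.
Substitute the sample gammas (Toeplitz matrix and right-hand side of size 2):
  Gamma_p = [[3.443, 1.233], [1.233, 3.443]]
  r_p     = [1.233, 0.3755]
Written out:
  3.443 phi_1 + 1.233 phi_2 = 1.233
  1.233 phi_1 + 3.443 phi_2 = 0.3755
Solve by Cramer's rule:
  det = gamma(0)^2 - gamma(1)^2 = (3.443)^2 - (1.233)^2 = 11.854249 - 1.520289 = 10.33396
  phi_hat_1 = [gamma(1) gamma(0) - gamma(1) gamma(2)] / det = [(1.233)(3.443) - (1.233)(0.3755)] / 10.33396 = 3.7822275 / 10.33396 = 0.366
  phi_hat_2 = [gamma(0) gamma(2) - gamma(1)^2] / det = [(3.443)(0.3755) - (1.233)^2] / 10.33396 = -0.2274425 / 10.33396 = -0.022
So phi_hat = [0.3660, -0.0220].
Therefore phi_hat_1 = 0.3660.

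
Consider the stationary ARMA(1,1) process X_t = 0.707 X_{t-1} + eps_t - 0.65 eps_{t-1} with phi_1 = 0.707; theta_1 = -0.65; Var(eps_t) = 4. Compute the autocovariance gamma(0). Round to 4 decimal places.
\gamma(0) = 4.0260

Multiply the model equation by X_{t-k} and take expectations. With theta_0 = psi_0 = 1 and psi_j the MA(infinity) weights, this gives
  gamma(k) - sum_i phi_i gamma(k-i) = c_k,
  c_k = sigma^2 * sum_{j=k..q} theta_j psi_{j-k}   (c_k = 0 for k > q),
using gamma(-m) = gamma(m).
psi-weights needed (psi_j = theta_j + sum_i phi_i psi_{j-i}):
  psi_1 = theta_1 + phi_1 = -0.65 + (0.707) = 0.057
Right-hand sides:
  c_0 = sigma^2 (1 + theta_1 psi_1) = 4 * (1 + (-0.65)(0.057)) = 4 * 0.96295 = 3.8518
  c_1 = sigma^2 theta_1 = 4 * (-0.65) = -2.6
  c_2 = 0
Equations for k = 0 and k = 1 (AR order 1):
  gamma(0) = phi_1 gamma(1) + c_0
  gamma(1) = phi_1 gamma(0) + c_1
Substituting the second into the first: gamma(0) (1 - phi_1^2) = c_0 + phi_1 c_1, so
  gamma(0) = (c_0 + phi_1 c_1) / (1 - phi_1^2) = (3.8518 + (0.707)(-2.6)) / (1 - (0.707)^2) = 2.0136 / 0.500151 = 4.025984.
Therefore gamma(0) = 4.0260 (to 4 decimal places).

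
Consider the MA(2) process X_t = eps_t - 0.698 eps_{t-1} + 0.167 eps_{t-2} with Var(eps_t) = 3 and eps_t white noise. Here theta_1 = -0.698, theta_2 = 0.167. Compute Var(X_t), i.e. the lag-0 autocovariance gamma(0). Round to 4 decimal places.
\gamma(0) = 4.5453

For an MA(q) process X_t = eps_t + sum_i theta_i eps_{t-i} with
Var(eps_t) = sigma^2, the variance is
  gamma(0) = sigma^2 * (1 + sum_i theta_i^2).
  sum_i theta_i^2 = (-0.698)^2 + (0.167)^2 = 0.487204 + 0.027889 = 0.515093.
  gamma(0) = 3 * (1 + 0.515093) = 3 * 1.515093 = 4.545279, which rounds to 4.5453.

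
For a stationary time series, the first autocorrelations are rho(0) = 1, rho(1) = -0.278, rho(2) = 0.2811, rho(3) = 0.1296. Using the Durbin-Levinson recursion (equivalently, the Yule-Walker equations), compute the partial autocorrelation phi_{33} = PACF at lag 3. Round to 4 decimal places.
\phi_{33} = 0.2870

The PACF at lag k is phi_{kk}, the last component of the solution
to the Yule-Walker system G_k phi = r_k where
  (G_k)_{ij} = rho(|i - j|), (r_k)_i = rho(i), i,j = 1..k.
Equivalently, Durbin-Levinson gives phi_{kk} iteratively:
  phi_{11} = rho(1)
  phi_{kk} = [rho(k) - sum_{j=1..k-1} phi_{k-1,j} rho(k-j)]
            / [1 - sum_{j=1..k-1} phi_{k-1,j} rho(j)],
  phi_{k,j} = phi_{k-1,j} - phi_{kk} phi_{k-1,k-j},  j = 1..k-1.
Step k = 1:
  phi_11 = rho(1) = -0.278.
Step k = 2:
  phi_22 = [rho(2) - phi_11 rho(1)] / [1 - phi_11 rho(1)] = [0.2811 - (-0.278)(-0.278)] / [1 - (-0.278)(-0.278)]
         = 0.203816 / 0.922716 = 0.220887.
  Update: phi_21 = phi_11 - phi_22 phi_11 = -0.278 - (0.220887)(-0.278) = -0.216593.
Step k = 3:
  phi_33 = [rho(3) - phi_21 rho(2) - phi_22 rho(1)] / [1 - phi_21 rho(1) - phi_22 rho(2)]
    numerator   = 0.1296 - (-0.216593)(0.2811) - (0.220887)(-0.278) = 0.251891
    denominator = 1 - (-0.216593)(-0.278) - (0.220887)(0.2811) = 0.87769569
  phi_33 = 0.251891 / 0.87769569 = 0.287.
Therefore phi_{33} = 0.2870.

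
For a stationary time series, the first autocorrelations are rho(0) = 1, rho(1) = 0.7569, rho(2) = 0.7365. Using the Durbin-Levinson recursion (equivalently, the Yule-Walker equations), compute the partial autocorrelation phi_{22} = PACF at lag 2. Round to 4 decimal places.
\phi_{22} = 0.3831

The PACF at lag k is phi_{kk}, the last component of the solution
to the Yule-Walker system G_k phi = r_k where
  (G_k)_{ij} = rho(|i - j|), (r_k)_i = rho(i), i,j = 1..k.
Equivalently, Durbin-Levinson gives phi_{kk} iteratively:
  phi_{11} = rho(1)
  phi_{kk} = [rho(k) - sum_{j=1..k-1} phi_{k-1,j} rho(k-j)]
            / [1 - sum_{j=1..k-1} phi_{k-1,j} rho(j)],
  phi_{k,j} = phi_{k-1,j} - phi_{kk} phi_{k-1,k-j},  j = 1..k-1.
Step k = 1:
  phi_11 = rho(1) = 0.7569.
Step k = 2:
  phi_22 = [rho(2) - phi_11 rho(1)] / [1 - phi_11 rho(1)] = [0.7365 - (0.7569)(0.7569)] / [1 - (0.7569)(0.7569)]
         = 0.16360239 / 0.42710239 = 0.3831.
Therefore phi_{22} = 0.3831.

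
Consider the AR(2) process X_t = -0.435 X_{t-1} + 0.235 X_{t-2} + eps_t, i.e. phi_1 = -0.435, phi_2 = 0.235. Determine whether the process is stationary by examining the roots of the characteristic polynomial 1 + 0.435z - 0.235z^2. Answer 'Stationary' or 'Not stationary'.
\text{Stationary}

The AR(p) characteristic polynomial is P(z) = 1 + 0.435z - 0.235z^2.
Stationarity requires all roots to lie outside the unit circle, i.e. |z| > 1 for every root.
Set 1 + (0.435) z + (-0.235) z^2 = 0, i.e. a z^2 + b z + c = 0 with a = -0.235, b = 0.435, c = 1.
Discriminant D = b^2 - 4ac = (0.435)^2 - 4*(-0.235)*1 = 0.189225 - (-0.94) = 1.129225.
D >= 0, so the roots are real: z = (-b +/- sqrt(D)) / (2a) = (-0.435 +/- 1.06265) / (-0.47).
  z_1 = (-0.435 + 1.06265) / (-0.47) = -1.3354,   |z_1| = 1.3354.
  z_2 = (-0.435 - 1.06265) / (-0.47) = 3.1865,   |z_2| = 3.1865.
Moduli of all roots: 1.3354, 3.1865.
All moduli strictly greater than 1? Yes.
Verdict: Stationary.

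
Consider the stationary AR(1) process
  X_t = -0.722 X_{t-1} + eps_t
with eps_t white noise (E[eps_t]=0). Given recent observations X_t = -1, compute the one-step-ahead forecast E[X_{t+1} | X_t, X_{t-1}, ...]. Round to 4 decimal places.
E[X_{t+1} \mid \mathcal F_t] = 0.7220

For an AR(p) model X_t = c + sum_i phi_i X_{t-i} + eps_t, the
one-step-ahead conditional mean is
  E[X_{t+1} | X_t, ...] = c + sum_i phi_i X_{t+1-i}.
Substitute known values:
  E[X_{t+1} | ...] = (-0.722) * (-1)
                   = 0.7220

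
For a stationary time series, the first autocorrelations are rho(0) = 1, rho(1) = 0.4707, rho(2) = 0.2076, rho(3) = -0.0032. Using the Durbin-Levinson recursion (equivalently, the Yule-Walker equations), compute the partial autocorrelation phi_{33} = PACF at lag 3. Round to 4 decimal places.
\phi_{33} = -0.1211

The PACF at lag k is phi_{kk}, the last component of the solution
to the Yule-Walker system G_k phi = r_k where
  (G_k)_{ij} = rho(|i - j|), (r_k)_i = rho(i), i,j = 1..k.
Equivalently, Durbin-Levinson gives phi_{kk} iteratively:
  phi_{11} = rho(1)
  phi_{kk} = [rho(k) - sum_{j=1..k-1} phi_{k-1,j} rho(k-j)]
            / [1 - sum_{j=1..k-1} phi_{k-1,j} rho(j)],
  phi_{k,j} = phi_{k-1,j} - phi_{kk} phi_{k-1,k-j},  j = 1..k-1.
Step k = 1:
  phi_11 = rho(1) = 0.4707.
Step k = 2:
  phi_22 = [rho(2) - phi_11 rho(1)] / [1 - phi_11 rho(1)] = [0.2076 - (0.4707)(0.4707)] / [1 - (0.4707)(0.4707)]
         = -0.01395849 / 0.77844151 = -0.017931.
  Update: phi_21 = phi_11 - phi_22 phi_11 = 0.4707 - (-0.017931)(0.4707) = 0.47914.
Step k = 3:
  phi_33 = [rho(3) - phi_21 rho(2) - phi_22 rho(1)] / [1 - phi_21 rho(1) - phi_22 rho(2)]
    numerator   = -0.0032 - (0.47914)(0.2076) - (-0.017931)(0.4707) = -0.09422925
    denominator = 1 - (0.47914)(0.4707) - (-0.017931)(0.2076) = 0.77819122
  phi_33 = -0.09422925 / 0.77819122 = -0.1211.
Therefore phi_{33} = -0.1211.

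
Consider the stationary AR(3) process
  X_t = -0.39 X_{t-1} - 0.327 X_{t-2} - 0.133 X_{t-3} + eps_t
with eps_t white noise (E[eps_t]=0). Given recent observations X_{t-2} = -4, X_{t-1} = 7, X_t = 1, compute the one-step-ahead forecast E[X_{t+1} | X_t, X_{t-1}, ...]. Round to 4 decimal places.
E[X_{t+1} \mid \mathcal F_t] = -2.1470

For an AR(p) model X_t = c + sum_i phi_i X_{t-i} + eps_t, the
one-step-ahead conditional mean is
  E[X_{t+1} | X_t, ...] = c + sum_i phi_i X_{t+1-i}.
Substitute known values:
  E[X_{t+1} | ...] = (-0.39) * (1) + (-0.327) * (7) + (-0.133) * (-4)
                   = -2.1470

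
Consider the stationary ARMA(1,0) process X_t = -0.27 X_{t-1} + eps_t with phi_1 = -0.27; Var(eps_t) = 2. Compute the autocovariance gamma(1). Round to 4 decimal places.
\gamma(1) = -0.5825

Multiply the model equation by X_{t-k} and take expectations. With theta_0 = psi_0 = 1 and psi_j the MA(infinity) weights, this gives
  gamma(k) - sum_i phi_i gamma(k-i) = c_k,
  c_k = sigma^2 * sum_{j=k..q} theta_j psi_{j-k}   (c_k = 0 for k > q),
using gamma(-m) = gamma(m).
Pure AR (q = 0): c_0 = sigma^2 = 2, c_k = 0 for k >= 1.
Equations for k = 0 and k = 1 (AR order 1):
  gamma(0) = phi_1 gamma(1) + c_0
  gamma(1) = phi_1 gamma(0) + c_1
Substituting the second into the first: gamma(0) (1 - phi_1^2) = c_0 + phi_1 c_1, so
  gamma(0) = c_0 / (1 - phi_1^2) = 2 / (1 - (-0.27)^2) = 2 / 0.9271 = 2.157265.
  gamma(1) = phi_1 gamma(0) = (-0.27)(2.157265) = -0.582461.
Therefore gamma(1) = -0.5825 (to 4 decimal places).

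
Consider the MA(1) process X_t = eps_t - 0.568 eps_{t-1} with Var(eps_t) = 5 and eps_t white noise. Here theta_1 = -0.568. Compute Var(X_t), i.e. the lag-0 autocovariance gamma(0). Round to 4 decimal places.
\gamma(0) = 6.6131

For an MA(q) process X_t = eps_t + sum_i theta_i eps_{t-i} with
Var(eps_t) = sigma^2, the variance is
  gamma(0) = sigma^2 * (1 + sum_i theta_i^2).
  sum_i theta_i^2 = (-0.568)^2 = 0.322624.
  gamma(0) = 5 * (1 + 0.322624) = 5 * 1.322624 = 6.61312, which rounds to 6.6131.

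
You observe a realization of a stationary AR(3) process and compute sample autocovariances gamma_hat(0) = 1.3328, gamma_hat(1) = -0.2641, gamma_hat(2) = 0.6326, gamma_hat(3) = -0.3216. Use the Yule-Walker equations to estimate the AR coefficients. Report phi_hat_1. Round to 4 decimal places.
\hat\phi_{1} = -0.0490

The Yule-Walker equations for an AR(p) process read, in matrix form,
  Gamma_p phi = r_p,   with   (Gamma_p)_{ij} = gamma(|i - j|),
                       (r_p)_i = gamma(i),   i,j = 1..p.
Substitute the sample gammas (Toeplitz matrix and right-hand side of size 3):
  Gamma_p = [[1.3328, -0.2641, 0.6326], [-0.2641, 1.3328, -0.2641], [0.6326, -0.2641, 1.3328]]
  r_p     = [-0.2641, 0.6326, -0.3216]
Written out (R1..R3):
  (R1) 1.3328 phi_1 - 0.2641 phi_2 + 0.6326 phi_3 = -0.2641
  (R2) -0.2641 phi_1 + 1.3328 phi_2 - 0.2641 phi_3 = 0.6326
  (R3) 0.6326 phi_1 - 0.2641 phi_2 + 1.3328 phi_3 = -0.3216
Gaussian elimination:
  R2 <- R2 - (-0.2641/1.3328) R1 = R2 - (-0.198154) R1:  1.280467 phi_2 - 0.138748 phi_3 = 0.580267
  R3 <- R3 - (0.6326/1.3328) R1 = R3 - (0.47464) R1:  -0.138748 phi_2 + 1.032543 phi_3 = -0.196248
  R3 <- R3 - (-0.138748/1.280467) R2 = R3 - (-0.108357) R2:  1.017509 phi_3 = -0.133372
Back-substitution:
  phi_hat_3 = -0.133372 / 1.017509 = -0.131077
  phi_hat_2 = (0.580267 - (-0.138748)(-0.131077)) / 1.280467 = 0.438965
  phi_hat_1 = (-0.2641 - (-0.2641)(0.438965) - (0.6326)(-0.131077)) / 1.3328 = -0.048957
So phi_hat = [-0.0490, 0.4390, -0.1311].
Therefore phi_hat_1 = -0.0490.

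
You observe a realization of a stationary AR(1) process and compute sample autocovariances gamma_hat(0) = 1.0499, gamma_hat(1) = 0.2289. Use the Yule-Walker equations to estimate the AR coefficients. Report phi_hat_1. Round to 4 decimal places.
\hat\phi_{1} = 0.2180

The Yule-Walker equations for an AR(p) process read, in matrix form,
  Gamma_p phi = r_p,   with   (Gamma_p)_{ij} = gamma(|i - j|),
                       (r_p)_i = gamma(i),   i,j = 1..p.
Substitute the sample gammas (Toeplitz matrix and right-hand side of size 1):
  Gamma_p = [[1.0499]]
  r_p     = [0.2289]
With p = 1 this is the single equation gamma(0) phi_1 = gamma(1):
  phi_hat_1 = gamma(1) / gamma(0) = 0.2289 / 1.0499 = 0.2180.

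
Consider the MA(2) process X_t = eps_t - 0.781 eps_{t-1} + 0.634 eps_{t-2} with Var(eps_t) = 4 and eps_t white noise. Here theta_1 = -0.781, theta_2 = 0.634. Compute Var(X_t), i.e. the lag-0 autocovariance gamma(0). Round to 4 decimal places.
\gamma(0) = 8.0477

For an MA(q) process X_t = eps_t + sum_i theta_i eps_{t-i} with
Var(eps_t) = sigma^2, the variance is
  gamma(0) = sigma^2 * (1 + sum_i theta_i^2).
  sum_i theta_i^2 = (-0.781)^2 + (0.634)^2 = 0.609961 + 0.401956 = 1.011917.
  gamma(0) = 4 * (1 + 1.011917) = 4 * 2.011917 = 8.047668, which rounds to 8.0477.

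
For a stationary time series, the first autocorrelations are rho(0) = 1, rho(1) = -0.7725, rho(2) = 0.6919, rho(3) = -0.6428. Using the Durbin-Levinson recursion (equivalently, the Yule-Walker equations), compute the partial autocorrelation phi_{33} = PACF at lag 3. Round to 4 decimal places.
\phi_{33} = -0.1370

The PACF at lag k is phi_{kk}, the last component of the solution
to the Yule-Walker system G_k phi = r_k where
  (G_k)_{ij} = rho(|i - j|), (r_k)_i = rho(i), i,j = 1..k.
Equivalently, Durbin-Levinson gives phi_{kk} iteratively:
  phi_{11} = rho(1)
  phi_{kk} = [rho(k) - sum_{j=1..k-1} phi_{k-1,j} rho(k-j)]
            / [1 - sum_{j=1..k-1} phi_{k-1,j} rho(j)],
  phi_{k,j} = phi_{k-1,j} - phi_{kk} phi_{k-1,k-j},  j = 1..k-1.
Step k = 1:
  phi_11 = rho(1) = -0.7725.
Step k = 2:
  phi_22 = [rho(2) - phi_11 rho(1)] / [1 - phi_11 rho(1)] = [0.6919 - (-0.7725)(-0.7725)] / [1 - (-0.7725)(-0.7725)]
         = 0.09514375 / 0.40324375 = 0.235946.
  Update: phi_21 = phi_11 - phi_22 phi_11 = -0.7725 - (0.235946)(-0.7725) = -0.590232.
Step k = 3:
  phi_33 = [rho(3) - phi_21 rho(2) - phi_22 rho(1)] / [1 - phi_21 rho(1) - phi_22 rho(2)]
    numerator   = -0.6428 - (-0.590232)(0.6919) - (0.235946)(-0.7725) = -0.05215039
    denominator = 1 - (-0.590232)(-0.7725) - (0.235946)(0.6919) = 0.38079496
  phi_33 = -0.05215039 / 0.38079496 = -0.137.
Therefore phi_{33} = -0.1370.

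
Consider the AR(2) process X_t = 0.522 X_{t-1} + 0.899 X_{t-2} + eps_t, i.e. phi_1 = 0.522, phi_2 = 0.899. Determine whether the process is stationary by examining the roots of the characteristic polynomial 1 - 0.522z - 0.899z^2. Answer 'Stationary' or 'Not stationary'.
\text{Not stationary}

The AR(p) characteristic polynomial is P(z) = 1 - 0.522z - 0.899z^2.
Stationarity requires all roots to lie outside the unit circle, i.e. |z| > 1 for every root.
Set 1 + (-0.522) z + (-0.899) z^2 = 0, i.e. a z^2 + b z + c = 0 with a = -0.899, b = -0.522, c = 1.
Discriminant D = b^2 - 4ac = (-0.522)^2 - 4*(-0.899)*1 = 0.272484 - (-3.596) = 3.868484.
D >= 0, so the roots are real: z = (-b +/- sqrt(D)) / (2a) = (0.522 +/- 1.966846) / (-1.798).
  z_1 = (0.522 + 1.966846) / (-1.798) = -1.3842,   |z_1| = 1.3842.
  z_2 = (0.522 - 1.966846) / (-1.798) = 0.8036,   |z_2| = 0.8036.
Moduli of all roots: 1.3842, 0.8036.
All moduli strictly greater than 1? No.
Verdict: Not stationary.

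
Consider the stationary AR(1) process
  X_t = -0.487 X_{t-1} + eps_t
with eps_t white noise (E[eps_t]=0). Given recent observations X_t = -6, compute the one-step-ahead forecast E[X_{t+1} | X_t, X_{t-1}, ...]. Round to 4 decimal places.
E[X_{t+1} \mid \mathcal F_t] = 2.9220

For an AR(p) model X_t = c + sum_i phi_i X_{t-i} + eps_t, the
one-step-ahead conditional mean is
  E[X_{t+1} | X_t, ...] = c + sum_i phi_i X_{t+1-i}.
Substitute known values:
  E[X_{t+1} | ...] = (-0.487) * (-6)
                   = 2.9220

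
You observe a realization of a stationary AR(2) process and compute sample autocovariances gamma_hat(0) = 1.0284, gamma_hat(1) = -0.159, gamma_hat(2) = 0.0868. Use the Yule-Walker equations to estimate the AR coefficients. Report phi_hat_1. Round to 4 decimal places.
\hat\phi_{1} = -0.1450

The Yule-Walker equations for an AR(p) process read, in matrix form,
  Gamma_p phi = r_p,   with   (Gamma_p)_{ij} = gamma(|i - j|),
                       (r_p)_i = gamma(i),   i,j = 1..p.
Substitute the sample gammas (Toeplitz matrix and right-hand side of size 2):
  Gamma_p = [[1.0284, -0.159], [-0.159, 1.0284]]
  r_p     = [-0.159, 0.0868]
Written out:
  1.0284 phi_1 - 0.159 phi_2 = -0.159
  -0.159 phi_1 + 1.0284 phi_2 = 0.0868
Solve by Cramer's rule:
  det = gamma(0)^2 - gamma(1)^2 = (1.0284)^2 - (-0.159)^2 = 1.05760656 - 0.025281 = 1.03232556
  phi_hat_1 = [gamma(1) gamma(0) - gamma(1) gamma(2)] / det = [(-0.159)(1.0284) - (-0.159)(0.0868)] / 1.03232556 = -0.1497144 / 1.03232556 = -0.145
  phi_hat_2 = [gamma(0) gamma(2) - gamma(1)^2] / det = [(1.0284)(0.0868) - (-0.159)^2] / 1.03232556 = 0.06398412 / 1.03232556 = 0.062
So phi_hat = [-0.1450, 0.0620].
Therefore phi_hat_1 = -0.1450.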